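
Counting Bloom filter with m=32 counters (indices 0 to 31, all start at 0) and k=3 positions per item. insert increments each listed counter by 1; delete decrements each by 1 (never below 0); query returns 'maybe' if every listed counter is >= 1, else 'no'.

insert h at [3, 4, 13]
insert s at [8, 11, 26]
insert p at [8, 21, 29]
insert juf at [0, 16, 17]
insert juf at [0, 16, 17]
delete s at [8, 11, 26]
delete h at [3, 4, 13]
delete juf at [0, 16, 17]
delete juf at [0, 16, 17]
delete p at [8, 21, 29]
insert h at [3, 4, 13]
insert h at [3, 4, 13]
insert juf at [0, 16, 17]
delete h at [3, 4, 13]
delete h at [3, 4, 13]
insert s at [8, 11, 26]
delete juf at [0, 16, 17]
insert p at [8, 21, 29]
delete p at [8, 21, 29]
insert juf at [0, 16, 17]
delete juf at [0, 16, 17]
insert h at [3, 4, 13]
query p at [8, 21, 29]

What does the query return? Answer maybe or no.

Answer: no

Derivation:
Step 1: insert h at [3, 4, 13] -> counters=[0,0,0,1,1,0,0,0,0,0,0,0,0,1,0,0,0,0,0,0,0,0,0,0,0,0,0,0,0,0,0,0]
Step 2: insert s at [8, 11, 26] -> counters=[0,0,0,1,1,0,0,0,1,0,0,1,0,1,0,0,0,0,0,0,0,0,0,0,0,0,1,0,0,0,0,0]
Step 3: insert p at [8, 21, 29] -> counters=[0,0,0,1,1,0,0,0,2,0,0,1,0,1,0,0,0,0,0,0,0,1,0,0,0,0,1,0,0,1,0,0]
Step 4: insert juf at [0, 16, 17] -> counters=[1,0,0,1,1,0,0,0,2,0,0,1,0,1,0,0,1,1,0,0,0,1,0,0,0,0,1,0,0,1,0,0]
Step 5: insert juf at [0, 16, 17] -> counters=[2,0,0,1,1,0,0,0,2,0,0,1,0,1,0,0,2,2,0,0,0,1,0,0,0,0,1,0,0,1,0,0]
Step 6: delete s at [8, 11, 26] -> counters=[2,0,0,1,1,0,0,0,1,0,0,0,0,1,0,0,2,2,0,0,0,1,0,0,0,0,0,0,0,1,0,0]
Step 7: delete h at [3, 4, 13] -> counters=[2,0,0,0,0,0,0,0,1,0,0,0,0,0,0,0,2,2,0,0,0,1,0,0,0,0,0,0,0,1,0,0]
Step 8: delete juf at [0, 16, 17] -> counters=[1,0,0,0,0,0,0,0,1,0,0,0,0,0,0,0,1,1,0,0,0,1,0,0,0,0,0,0,0,1,0,0]
Step 9: delete juf at [0, 16, 17] -> counters=[0,0,0,0,0,0,0,0,1,0,0,0,0,0,0,0,0,0,0,0,0,1,0,0,0,0,0,0,0,1,0,0]
Step 10: delete p at [8, 21, 29] -> counters=[0,0,0,0,0,0,0,0,0,0,0,0,0,0,0,0,0,0,0,0,0,0,0,0,0,0,0,0,0,0,0,0]
Step 11: insert h at [3, 4, 13] -> counters=[0,0,0,1,1,0,0,0,0,0,0,0,0,1,0,0,0,0,0,0,0,0,0,0,0,0,0,0,0,0,0,0]
Step 12: insert h at [3, 4, 13] -> counters=[0,0,0,2,2,0,0,0,0,0,0,0,0,2,0,0,0,0,0,0,0,0,0,0,0,0,0,0,0,0,0,0]
Step 13: insert juf at [0, 16, 17] -> counters=[1,0,0,2,2,0,0,0,0,0,0,0,0,2,0,0,1,1,0,0,0,0,0,0,0,0,0,0,0,0,0,0]
Step 14: delete h at [3, 4, 13] -> counters=[1,0,0,1,1,0,0,0,0,0,0,0,0,1,0,0,1,1,0,0,0,0,0,0,0,0,0,0,0,0,0,0]
Step 15: delete h at [3, 4, 13] -> counters=[1,0,0,0,0,0,0,0,0,0,0,0,0,0,0,0,1,1,0,0,0,0,0,0,0,0,0,0,0,0,0,0]
Step 16: insert s at [8, 11, 26] -> counters=[1,0,0,0,0,0,0,0,1,0,0,1,0,0,0,0,1,1,0,0,0,0,0,0,0,0,1,0,0,0,0,0]
Step 17: delete juf at [0, 16, 17] -> counters=[0,0,0,0,0,0,0,0,1,0,0,1,0,0,0,0,0,0,0,0,0,0,0,0,0,0,1,0,0,0,0,0]
Step 18: insert p at [8, 21, 29] -> counters=[0,0,0,0,0,0,0,0,2,0,0,1,0,0,0,0,0,0,0,0,0,1,0,0,0,0,1,0,0,1,0,0]
Step 19: delete p at [8, 21, 29] -> counters=[0,0,0,0,0,0,0,0,1,0,0,1,0,0,0,0,0,0,0,0,0,0,0,0,0,0,1,0,0,0,0,0]
Step 20: insert juf at [0, 16, 17] -> counters=[1,0,0,0,0,0,0,0,1,0,0,1,0,0,0,0,1,1,0,0,0,0,0,0,0,0,1,0,0,0,0,0]
Step 21: delete juf at [0, 16, 17] -> counters=[0,0,0,0,0,0,0,0,1,0,0,1,0,0,0,0,0,0,0,0,0,0,0,0,0,0,1,0,0,0,0,0]
Step 22: insert h at [3, 4, 13] -> counters=[0,0,0,1,1,0,0,0,1,0,0,1,0,1,0,0,0,0,0,0,0,0,0,0,0,0,1,0,0,0,0,0]
Query p: check counters[8]=1 counters[21]=0 counters[29]=0 -> no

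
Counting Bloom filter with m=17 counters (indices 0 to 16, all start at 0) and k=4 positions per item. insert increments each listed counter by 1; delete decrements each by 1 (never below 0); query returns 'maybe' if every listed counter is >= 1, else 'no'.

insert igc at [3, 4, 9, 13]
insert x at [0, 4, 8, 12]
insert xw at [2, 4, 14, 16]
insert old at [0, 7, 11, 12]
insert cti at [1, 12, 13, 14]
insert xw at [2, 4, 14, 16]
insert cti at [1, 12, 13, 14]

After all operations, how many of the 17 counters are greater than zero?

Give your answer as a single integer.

Answer: 13

Derivation:
Step 1: insert igc at [3, 4, 9, 13] -> counters=[0,0,0,1,1,0,0,0,0,1,0,0,0,1,0,0,0]
Step 2: insert x at [0, 4, 8, 12] -> counters=[1,0,0,1,2,0,0,0,1,1,0,0,1,1,0,0,0]
Step 3: insert xw at [2, 4, 14, 16] -> counters=[1,0,1,1,3,0,0,0,1,1,0,0,1,1,1,0,1]
Step 4: insert old at [0, 7, 11, 12] -> counters=[2,0,1,1,3,0,0,1,1,1,0,1,2,1,1,0,1]
Step 5: insert cti at [1, 12, 13, 14] -> counters=[2,1,1,1,3,0,0,1,1,1,0,1,3,2,2,0,1]
Step 6: insert xw at [2, 4, 14, 16] -> counters=[2,1,2,1,4,0,0,1,1,1,0,1,3,2,3,0,2]
Step 7: insert cti at [1, 12, 13, 14] -> counters=[2,2,2,1,4,0,0,1,1,1,0,1,4,3,4,0,2]
Final counters=[2,2,2,1,4,0,0,1,1,1,0,1,4,3,4,0,2] -> 13 nonzero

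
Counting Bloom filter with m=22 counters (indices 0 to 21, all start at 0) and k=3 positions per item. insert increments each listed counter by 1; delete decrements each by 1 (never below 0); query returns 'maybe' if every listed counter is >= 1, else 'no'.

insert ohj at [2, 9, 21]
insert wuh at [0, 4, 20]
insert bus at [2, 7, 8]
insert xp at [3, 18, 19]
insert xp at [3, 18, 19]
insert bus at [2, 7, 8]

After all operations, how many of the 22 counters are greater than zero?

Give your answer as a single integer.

Answer: 11

Derivation:
Step 1: insert ohj at [2, 9, 21] -> counters=[0,0,1,0,0,0,0,0,0,1,0,0,0,0,0,0,0,0,0,0,0,1]
Step 2: insert wuh at [0, 4, 20] -> counters=[1,0,1,0,1,0,0,0,0,1,0,0,0,0,0,0,0,0,0,0,1,1]
Step 3: insert bus at [2, 7, 8] -> counters=[1,0,2,0,1,0,0,1,1,1,0,0,0,0,0,0,0,0,0,0,1,1]
Step 4: insert xp at [3, 18, 19] -> counters=[1,0,2,1,1,0,0,1,1,1,0,0,0,0,0,0,0,0,1,1,1,1]
Step 5: insert xp at [3, 18, 19] -> counters=[1,0,2,2,1,0,0,1,1,1,0,0,0,0,0,0,0,0,2,2,1,1]
Step 6: insert bus at [2, 7, 8] -> counters=[1,0,3,2,1,0,0,2,2,1,0,0,0,0,0,0,0,0,2,2,1,1]
Final counters=[1,0,3,2,1,0,0,2,2,1,0,0,0,0,0,0,0,0,2,2,1,1] -> 11 nonzero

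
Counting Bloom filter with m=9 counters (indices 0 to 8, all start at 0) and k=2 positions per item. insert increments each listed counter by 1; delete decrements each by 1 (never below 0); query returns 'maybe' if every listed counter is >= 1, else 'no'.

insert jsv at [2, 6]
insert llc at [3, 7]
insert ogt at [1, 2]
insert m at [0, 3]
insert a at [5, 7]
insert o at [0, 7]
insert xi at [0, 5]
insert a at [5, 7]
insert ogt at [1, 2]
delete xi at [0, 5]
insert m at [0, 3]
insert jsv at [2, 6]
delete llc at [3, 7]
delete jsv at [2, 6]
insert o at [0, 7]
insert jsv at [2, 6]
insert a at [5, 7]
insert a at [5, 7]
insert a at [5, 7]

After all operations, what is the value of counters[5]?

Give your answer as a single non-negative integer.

Step 1: insert jsv at [2, 6] -> counters=[0,0,1,0,0,0,1,0,0]
Step 2: insert llc at [3, 7] -> counters=[0,0,1,1,0,0,1,1,0]
Step 3: insert ogt at [1, 2] -> counters=[0,1,2,1,0,0,1,1,0]
Step 4: insert m at [0, 3] -> counters=[1,1,2,2,0,0,1,1,0]
Step 5: insert a at [5, 7] -> counters=[1,1,2,2,0,1,1,2,0]
Step 6: insert o at [0, 7] -> counters=[2,1,2,2,0,1,1,3,0]
Step 7: insert xi at [0, 5] -> counters=[3,1,2,2,0,2,1,3,0]
Step 8: insert a at [5, 7] -> counters=[3,1,2,2,0,3,1,4,0]
Step 9: insert ogt at [1, 2] -> counters=[3,2,3,2,0,3,1,4,0]
Step 10: delete xi at [0, 5] -> counters=[2,2,3,2,0,2,1,4,0]
Step 11: insert m at [0, 3] -> counters=[3,2,3,3,0,2,1,4,0]
Step 12: insert jsv at [2, 6] -> counters=[3,2,4,3,0,2,2,4,0]
Step 13: delete llc at [3, 7] -> counters=[3,2,4,2,0,2,2,3,0]
Step 14: delete jsv at [2, 6] -> counters=[3,2,3,2,0,2,1,3,0]
Step 15: insert o at [0, 7] -> counters=[4,2,3,2,0,2,1,4,0]
Step 16: insert jsv at [2, 6] -> counters=[4,2,4,2,0,2,2,4,0]
Step 17: insert a at [5, 7] -> counters=[4,2,4,2,0,3,2,5,0]
Step 18: insert a at [5, 7] -> counters=[4,2,4,2,0,4,2,6,0]
Step 19: insert a at [5, 7] -> counters=[4,2,4,2,0,5,2,7,0]
Final counters=[4,2,4,2,0,5,2,7,0] -> counters[5]=5

Answer: 5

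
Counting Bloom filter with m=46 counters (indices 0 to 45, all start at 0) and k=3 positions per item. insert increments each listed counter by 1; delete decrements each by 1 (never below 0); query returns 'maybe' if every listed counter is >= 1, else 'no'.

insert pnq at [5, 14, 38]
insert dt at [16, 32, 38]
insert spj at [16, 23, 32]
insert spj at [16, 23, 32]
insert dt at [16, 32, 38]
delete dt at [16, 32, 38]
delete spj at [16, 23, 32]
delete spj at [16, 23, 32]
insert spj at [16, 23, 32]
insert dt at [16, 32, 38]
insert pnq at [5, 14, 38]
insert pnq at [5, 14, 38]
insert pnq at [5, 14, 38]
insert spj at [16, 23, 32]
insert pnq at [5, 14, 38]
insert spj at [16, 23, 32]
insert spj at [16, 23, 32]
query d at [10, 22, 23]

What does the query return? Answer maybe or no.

Answer: no

Derivation:
Step 1: insert pnq at [5, 14, 38] -> counters=[0,0,0,0,0,1,0,0,0,0,0,0,0,0,1,0,0,0,0,0,0,0,0,0,0,0,0,0,0,0,0,0,0,0,0,0,0,0,1,0,0,0,0,0,0,0]
Step 2: insert dt at [16, 32, 38] -> counters=[0,0,0,0,0,1,0,0,0,0,0,0,0,0,1,0,1,0,0,0,0,0,0,0,0,0,0,0,0,0,0,0,1,0,0,0,0,0,2,0,0,0,0,0,0,0]
Step 3: insert spj at [16, 23, 32] -> counters=[0,0,0,0,0,1,0,0,0,0,0,0,0,0,1,0,2,0,0,0,0,0,0,1,0,0,0,0,0,0,0,0,2,0,0,0,0,0,2,0,0,0,0,0,0,0]
Step 4: insert spj at [16, 23, 32] -> counters=[0,0,0,0,0,1,0,0,0,0,0,0,0,0,1,0,3,0,0,0,0,0,0,2,0,0,0,0,0,0,0,0,3,0,0,0,0,0,2,0,0,0,0,0,0,0]
Step 5: insert dt at [16, 32, 38] -> counters=[0,0,0,0,0,1,0,0,0,0,0,0,0,0,1,0,4,0,0,0,0,0,0,2,0,0,0,0,0,0,0,0,4,0,0,0,0,0,3,0,0,0,0,0,0,0]
Step 6: delete dt at [16, 32, 38] -> counters=[0,0,0,0,0,1,0,0,0,0,0,0,0,0,1,0,3,0,0,0,0,0,0,2,0,0,0,0,0,0,0,0,3,0,0,0,0,0,2,0,0,0,0,0,0,0]
Step 7: delete spj at [16, 23, 32] -> counters=[0,0,0,0,0,1,0,0,0,0,0,0,0,0,1,0,2,0,0,0,0,0,0,1,0,0,0,0,0,0,0,0,2,0,0,0,0,0,2,0,0,0,0,0,0,0]
Step 8: delete spj at [16, 23, 32] -> counters=[0,0,0,0,0,1,0,0,0,0,0,0,0,0,1,0,1,0,0,0,0,0,0,0,0,0,0,0,0,0,0,0,1,0,0,0,0,0,2,0,0,0,0,0,0,0]
Step 9: insert spj at [16, 23, 32] -> counters=[0,0,0,0,0,1,0,0,0,0,0,0,0,0,1,0,2,0,0,0,0,0,0,1,0,0,0,0,0,0,0,0,2,0,0,0,0,0,2,0,0,0,0,0,0,0]
Step 10: insert dt at [16, 32, 38] -> counters=[0,0,0,0,0,1,0,0,0,0,0,0,0,0,1,0,3,0,0,0,0,0,0,1,0,0,0,0,0,0,0,0,3,0,0,0,0,0,3,0,0,0,0,0,0,0]
Step 11: insert pnq at [5, 14, 38] -> counters=[0,0,0,0,0,2,0,0,0,0,0,0,0,0,2,0,3,0,0,0,0,0,0,1,0,0,0,0,0,0,0,0,3,0,0,0,0,0,4,0,0,0,0,0,0,0]
Step 12: insert pnq at [5, 14, 38] -> counters=[0,0,0,0,0,3,0,0,0,0,0,0,0,0,3,0,3,0,0,0,0,0,0,1,0,0,0,0,0,0,0,0,3,0,0,0,0,0,5,0,0,0,0,0,0,0]
Step 13: insert pnq at [5, 14, 38] -> counters=[0,0,0,0,0,4,0,0,0,0,0,0,0,0,4,0,3,0,0,0,0,0,0,1,0,0,0,0,0,0,0,0,3,0,0,0,0,0,6,0,0,0,0,0,0,0]
Step 14: insert spj at [16, 23, 32] -> counters=[0,0,0,0,0,4,0,0,0,0,0,0,0,0,4,0,4,0,0,0,0,0,0,2,0,0,0,0,0,0,0,0,4,0,0,0,0,0,6,0,0,0,0,0,0,0]
Step 15: insert pnq at [5, 14, 38] -> counters=[0,0,0,0,0,5,0,0,0,0,0,0,0,0,5,0,4,0,0,0,0,0,0,2,0,0,0,0,0,0,0,0,4,0,0,0,0,0,7,0,0,0,0,0,0,0]
Step 16: insert spj at [16, 23, 32] -> counters=[0,0,0,0,0,5,0,0,0,0,0,0,0,0,5,0,5,0,0,0,0,0,0,3,0,0,0,0,0,0,0,0,5,0,0,0,0,0,7,0,0,0,0,0,0,0]
Step 17: insert spj at [16, 23, 32] -> counters=[0,0,0,0,0,5,0,0,0,0,0,0,0,0,5,0,6,0,0,0,0,0,0,4,0,0,0,0,0,0,0,0,6,0,0,0,0,0,7,0,0,0,0,0,0,0]
Query d: check counters[10]=0 counters[22]=0 counters[23]=4 -> no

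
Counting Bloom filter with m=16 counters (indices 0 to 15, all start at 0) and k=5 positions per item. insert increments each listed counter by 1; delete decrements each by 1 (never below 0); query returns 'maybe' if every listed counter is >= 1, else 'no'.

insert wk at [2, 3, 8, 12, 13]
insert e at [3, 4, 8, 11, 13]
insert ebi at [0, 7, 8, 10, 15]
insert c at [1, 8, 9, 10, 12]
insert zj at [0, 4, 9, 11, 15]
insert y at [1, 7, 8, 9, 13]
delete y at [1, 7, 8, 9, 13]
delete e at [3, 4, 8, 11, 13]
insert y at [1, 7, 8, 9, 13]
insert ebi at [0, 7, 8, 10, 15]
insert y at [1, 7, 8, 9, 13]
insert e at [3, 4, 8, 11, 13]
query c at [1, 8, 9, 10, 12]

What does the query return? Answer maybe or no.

Answer: maybe

Derivation:
Step 1: insert wk at [2, 3, 8, 12, 13] -> counters=[0,0,1,1,0,0,0,0,1,0,0,0,1,1,0,0]
Step 2: insert e at [3, 4, 8, 11, 13] -> counters=[0,0,1,2,1,0,0,0,2,0,0,1,1,2,0,0]
Step 3: insert ebi at [0, 7, 8, 10, 15] -> counters=[1,0,1,2,1,0,0,1,3,0,1,1,1,2,0,1]
Step 4: insert c at [1, 8, 9, 10, 12] -> counters=[1,1,1,2,1,0,0,1,4,1,2,1,2,2,0,1]
Step 5: insert zj at [0, 4, 9, 11, 15] -> counters=[2,1,1,2,2,0,0,1,4,2,2,2,2,2,0,2]
Step 6: insert y at [1, 7, 8, 9, 13] -> counters=[2,2,1,2,2,0,0,2,5,3,2,2,2,3,0,2]
Step 7: delete y at [1, 7, 8, 9, 13] -> counters=[2,1,1,2,2,0,0,1,4,2,2,2,2,2,0,2]
Step 8: delete e at [3, 4, 8, 11, 13] -> counters=[2,1,1,1,1,0,0,1,3,2,2,1,2,1,0,2]
Step 9: insert y at [1, 7, 8, 9, 13] -> counters=[2,2,1,1,1,0,0,2,4,3,2,1,2,2,0,2]
Step 10: insert ebi at [0, 7, 8, 10, 15] -> counters=[3,2,1,1,1,0,0,3,5,3,3,1,2,2,0,3]
Step 11: insert y at [1, 7, 8, 9, 13] -> counters=[3,3,1,1,1,0,0,4,6,4,3,1,2,3,0,3]
Step 12: insert e at [3, 4, 8, 11, 13] -> counters=[3,3,1,2,2,0,0,4,7,4,3,2,2,4,0,3]
Query c: check counters[1]=3 counters[8]=7 counters[9]=4 counters[10]=3 counters[12]=2 -> maybe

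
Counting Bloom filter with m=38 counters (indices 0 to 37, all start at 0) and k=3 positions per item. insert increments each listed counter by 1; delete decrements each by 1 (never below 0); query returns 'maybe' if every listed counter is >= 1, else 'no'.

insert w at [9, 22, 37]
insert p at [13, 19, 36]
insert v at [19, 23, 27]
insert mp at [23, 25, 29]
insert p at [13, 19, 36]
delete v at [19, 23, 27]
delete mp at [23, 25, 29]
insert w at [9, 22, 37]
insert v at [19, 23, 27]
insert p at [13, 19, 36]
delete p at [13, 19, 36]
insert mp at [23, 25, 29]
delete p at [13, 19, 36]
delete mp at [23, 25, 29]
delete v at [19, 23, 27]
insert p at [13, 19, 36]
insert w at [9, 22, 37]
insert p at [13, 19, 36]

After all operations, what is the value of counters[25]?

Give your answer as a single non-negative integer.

Step 1: insert w at [9, 22, 37] -> counters=[0,0,0,0,0,0,0,0,0,1,0,0,0,0,0,0,0,0,0,0,0,0,1,0,0,0,0,0,0,0,0,0,0,0,0,0,0,1]
Step 2: insert p at [13, 19, 36] -> counters=[0,0,0,0,0,0,0,0,0,1,0,0,0,1,0,0,0,0,0,1,0,0,1,0,0,0,0,0,0,0,0,0,0,0,0,0,1,1]
Step 3: insert v at [19, 23, 27] -> counters=[0,0,0,0,0,0,0,0,0,1,0,0,0,1,0,0,0,0,0,2,0,0,1,1,0,0,0,1,0,0,0,0,0,0,0,0,1,1]
Step 4: insert mp at [23, 25, 29] -> counters=[0,0,0,0,0,0,0,0,0,1,0,0,0,1,0,0,0,0,0,2,0,0,1,2,0,1,0,1,0,1,0,0,0,0,0,0,1,1]
Step 5: insert p at [13, 19, 36] -> counters=[0,0,0,0,0,0,0,0,0,1,0,0,0,2,0,0,0,0,0,3,0,0,1,2,0,1,0,1,0,1,0,0,0,0,0,0,2,1]
Step 6: delete v at [19, 23, 27] -> counters=[0,0,0,0,0,0,0,0,0,1,0,0,0,2,0,0,0,0,0,2,0,0,1,1,0,1,0,0,0,1,0,0,0,0,0,0,2,1]
Step 7: delete mp at [23, 25, 29] -> counters=[0,0,0,0,0,0,0,0,0,1,0,0,0,2,0,0,0,0,0,2,0,0,1,0,0,0,0,0,0,0,0,0,0,0,0,0,2,1]
Step 8: insert w at [9, 22, 37] -> counters=[0,0,0,0,0,0,0,0,0,2,0,0,0,2,0,0,0,0,0,2,0,0,2,0,0,0,0,0,0,0,0,0,0,0,0,0,2,2]
Step 9: insert v at [19, 23, 27] -> counters=[0,0,0,0,0,0,0,0,0,2,0,0,0,2,0,0,0,0,0,3,0,0,2,1,0,0,0,1,0,0,0,0,0,0,0,0,2,2]
Step 10: insert p at [13, 19, 36] -> counters=[0,0,0,0,0,0,0,0,0,2,0,0,0,3,0,0,0,0,0,4,0,0,2,1,0,0,0,1,0,0,0,0,0,0,0,0,3,2]
Step 11: delete p at [13, 19, 36] -> counters=[0,0,0,0,0,0,0,0,0,2,0,0,0,2,0,0,0,0,0,3,0,0,2,1,0,0,0,1,0,0,0,0,0,0,0,0,2,2]
Step 12: insert mp at [23, 25, 29] -> counters=[0,0,0,0,0,0,0,0,0,2,0,0,0,2,0,0,0,0,0,3,0,0,2,2,0,1,0,1,0,1,0,0,0,0,0,0,2,2]
Step 13: delete p at [13, 19, 36] -> counters=[0,0,0,0,0,0,0,0,0,2,0,0,0,1,0,0,0,0,0,2,0,0,2,2,0,1,0,1,0,1,0,0,0,0,0,0,1,2]
Step 14: delete mp at [23, 25, 29] -> counters=[0,0,0,0,0,0,0,0,0,2,0,0,0,1,0,0,0,0,0,2,0,0,2,1,0,0,0,1,0,0,0,0,0,0,0,0,1,2]
Step 15: delete v at [19, 23, 27] -> counters=[0,0,0,0,0,0,0,0,0,2,0,0,0,1,0,0,0,0,0,1,0,0,2,0,0,0,0,0,0,0,0,0,0,0,0,0,1,2]
Step 16: insert p at [13, 19, 36] -> counters=[0,0,0,0,0,0,0,0,0,2,0,0,0,2,0,0,0,0,0,2,0,0,2,0,0,0,0,0,0,0,0,0,0,0,0,0,2,2]
Step 17: insert w at [9, 22, 37] -> counters=[0,0,0,0,0,0,0,0,0,3,0,0,0,2,0,0,0,0,0,2,0,0,3,0,0,0,0,0,0,0,0,0,0,0,0,0,2,3]
Step 18: insert p at [13, 19, 36] -> counters=[0,0,0,0,0,0,0,0,0,3,0,0,0,3,0,0,0,0,0,3,0,0,3,0,0,0,0,0,0,0,0,0,0,0,0,0,3,3]
Final counters=[0,0,0,0,0,0,0,0,0,3,0,0,0,3,0,0,0,0,0,3,0,0,3,0,0,0,0,0,0,0,0,0,0,0,0,0,3,3] -> counters[25]=0

Answer: 0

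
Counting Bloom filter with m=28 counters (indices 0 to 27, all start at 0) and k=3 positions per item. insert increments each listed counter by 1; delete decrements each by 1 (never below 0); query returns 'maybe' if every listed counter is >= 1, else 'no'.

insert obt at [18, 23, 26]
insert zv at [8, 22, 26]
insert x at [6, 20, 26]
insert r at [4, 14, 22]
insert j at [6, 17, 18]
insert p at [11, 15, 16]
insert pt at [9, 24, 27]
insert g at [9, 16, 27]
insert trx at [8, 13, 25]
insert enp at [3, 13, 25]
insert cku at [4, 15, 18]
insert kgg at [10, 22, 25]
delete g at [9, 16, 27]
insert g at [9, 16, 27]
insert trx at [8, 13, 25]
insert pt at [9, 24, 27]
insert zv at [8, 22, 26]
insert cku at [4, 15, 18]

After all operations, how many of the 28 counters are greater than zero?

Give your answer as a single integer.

Answer: 20

Derivation:
Step 1: insert obt at [18, 23, 26] -> counters=[0,0,0,0,0,0,0,0,0,0,0,0,0,0,0,0,0,0,1,0,0,0,0,1,0,0,1,0]
Step 2: insert zv at [8, 22, 26] -> counters=[0,0,0,0,0,0,0,0,1,0,0,0,0,0,0,0,0,0,1,0,0,0,1,1,0,0,2,0]
Step 3: insert x at [6, 20, 26] -> counters=[0,0,0,0,0,0,1,0,1,0,0,0,0,0,0,0,0,0,1,0,1,0,1,1,0,0,3,0]
Step 4: insert r at [4, 14, 22] -> counters=[0,0,0,0,1,0,1,0,1,0,0,0,0,0,1,0,0,0,1,0,1,0,2,1,0,0,3,0]
Step 5: insert j at [6, 17, 18] -> counters=[0,0,0,0,1,0,2,0,1,0,0,0,0,0,1,0,0,1,2,0,1,0,2,1,0,0,3,0]
Step 6: insert p at [11, 15, 16] -> counters=[0,0,0,0,1,0,2,0,1,0,0,1,0,0,1,1,1,1,2,0,1,0,2,1,0,0,3,0]
Step 7: insert pt at [9, 24, 27] -> counters=[0,0,0,0,1,0,2,0,1,1,0,1,0,0,1,1,1,1,2,0,1,0,2,1,1,0,3,1]
Step 8: insert g at [9, 16, 27] -> counters=[0,0,0,0,1,0,2,0,1,2,0,1,0,0,1,1,2,1,2,0,1,0,2,1,1,0,3,2]
Step 9: insert trx at [8, 13, 25] -> counters=[0,0,0,0,1,0,2,0,2,2,0,1,0,1,1,1,2,1,2,0,1,0,2,1,1,1,3,2]
Step 10: insert enp at [3, 13, 25] -> counters=[0,0,0,1,1,0,2,0,2,2,0,1,0,2,1,1,2,1,2,0,1,0,2,1,1,2,3,2]
Step 11: insert cku at [4, 15, 18] -> counters=[0,0,0,1,2,0,2,0,2,2,0,1,0,2,1,2,2,1,3,0,1,0,2,1,1,2,3,2]
Step 12: insert kgg at [10, 22, 25] -> counters=[0,0,0,1,2,0,2,0,2,2,1,1,0,2,1,2,2,1,3,0,1,0,3,1,1,3,3,2]
Step 13: delete g at [9, 16, 27] -> counters=[0,0,0,1,2,0,2,0,2,1,1,1,0,2,1,2,1,1,3,0,1,0,3,1,1,3,3,1]
Step 14: insert g at [9, 16, 27] -> counters=[0,0,0,1,2,0,2,0,2,2,1,1,0,2,1,2,2,1,3,0,1,0,3,1,1,3,3,2]
Step 15: insert trx at [8, 13, 25] -> counters=[0,0,0,1,2,0,2,0,3,2,1,1,0,3,1,2,2,1,3,0,1,0,3,1,1,4,3,2]
Step 16: insert pt at [9, 24, 27] -> counters=[0,0,0,1,2,0,2,0,3,3,1,1,0,3,1,2,2,1,3,0,1,0,3,1,2,4,3,3]
Step 17: insert zv at [8, 22, 26] -> counters=[0,0,0,1,2,0,2,0,4,3,1,1,0,3,1,2,2,1,3,0,1,0,4,1,2,4,4,3]
Step 18: insert cku at [4, 15, 18] -> counters=[0,0,0,1,3,0,2,0,4,3,1,1,0,3,1,3,2,1,4,0,1,0,4,1,2,4,4,3]
Final counters=[0,0,0,1,3,0,2,0,4,3,1,1,0,3,1,3,2,1,4,0,1,0,4,1,2,4,4,3] -> 20 nonzero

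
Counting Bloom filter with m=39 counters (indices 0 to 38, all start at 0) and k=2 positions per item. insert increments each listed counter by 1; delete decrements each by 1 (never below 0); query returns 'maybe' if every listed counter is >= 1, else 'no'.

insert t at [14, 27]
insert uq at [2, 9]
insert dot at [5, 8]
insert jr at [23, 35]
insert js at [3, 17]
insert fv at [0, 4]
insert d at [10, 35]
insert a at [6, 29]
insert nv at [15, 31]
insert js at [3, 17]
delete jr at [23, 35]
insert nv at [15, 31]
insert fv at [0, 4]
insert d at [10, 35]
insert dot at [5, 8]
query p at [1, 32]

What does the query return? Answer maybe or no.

Step 1: insert t at [14, 27] -> counters=[0,0,0,0,0,0,0,0,0,0,0,0,0,0,1,0,0,0,0,0,0,0,0,0,0,0,0,1,0,0,0,0,0,0,0,0,0,0,0]
Step 2: insert uq at [2, 9] -> counters=[0,0,1,0,0,0,0,0,0,1,0,0,0,0,1,0,0,0,0,0,0,0,0,0,0,0,0,1,0,0,0,0,0,0,0,0,0,0,0]
Step 3: insert dot at [5, 8] -> counters=[0,0,1,0,0,1,0,0,1,1,0,0,0,0,1,0,0,0,0,0,0,0,0,0,0,0,0,1,0,0,0,0,0,0,0,0,0,0,0]
Step 4: insert jr at [23, 35] -> counters=[0,0,1,0,0,1,0,0,1,1,0,0,0,0,1,0,0,0,0,0,0,0,0,1,0,0,0,1,0,0,0,0,0,0,0,1,0,0,0]
Step 5: insert js at [3, 17] -> counters=[0,0,1,1,0,1,0,0,1,1,0,0,0,0,1,0,0,1,0,0,0,0,0,1,0,0,0,1,0,0,0,0,0,0,0,1,0,0,0]
Step 6: insert fv at [0, 4] -> counters=[1,0,1,1,1,1,0,0,1,1,0,0,0,0,1,0,0,1,0,0,0,0,0,1,0,0,0,1,0,0,0,0,0,0,0,1,0,0,0]
Step 7: insert d at [10, 35] -> counters=[1,0,1,1,1,1,0,0,1,1,1,0,0,0,1,0,0,1,0,0,0,0,0,1,0,0,0,1,0,0,0,0,0,0,0,2,0,0,0]
Step 8: insert a at [6, 29] -> counters=[1,0,1,1,1,1,1,0,1,1,1,0,0,0,1,0,0,1,0,0,0,0,0,1,0,0,0,1,0,1,0,0,0,0,0,2,0,0,0]
Step 9: insert nv at [15, 31] -> counters=[1,0,1,1,1,1,1,0,1,1,1,0,0,0,1,1,0,1,0,0,0,0,0,1,0,0,0,1,0,1,0,1,0,0,0,2,0,0,0]
Step 10: insert js at [3, 17] -> counters=[1,0,1,2,1,1,1,0,1,1,1,0,0,0,1,1,0,2,0,0,0,0,0,1,0,0,0,1,0,1,0,1,0,0,0,2,0,0,0]
Step 11: delete jr at [23, 35] -> counters=[1,0,1,2,1,1,1,0,1,1,1,0,0,0,1,1,0,2,0,0,0,0,0,0,0,0,0,1,0,1,0,1,0,0,0,1,0,0,0]
Step 12: insert nv at [15, 31] -> counters=[1,0,1,2,1,1,1,0,1,1,1,0,0,0,1,2,0,2,0,0,0,0,0,0,0,0,0,1,0,1,0,2,0,0,0,1,0,0,0]
Step 13: insert fv at [0, 4] -> counters=[2,0,1,2,2,1,1,0,1,1,1,0,0,0,1,2,0,2,0,0,0,0,0,0,0,0,0,1,0,1,0,2,0,0,0,1,0,0,0]
Step 14: insert d at [10, 35] -> counters=[2,0,1,2,2,1,1,0,1,1,2,0,0,0,1,2,0,2,0,0,0,0,0,0,0,0,0,1,0,1,0,2,0,0,0,2,0,0,0]
Step 15: insert dot at [5, 8] -> counters=[2,0,1,2,2,2,1,0,2,1,2,0,0,0,1,2,0,2,0,0,0,0,0,0,0,0,0,1,0,1,0,2,0,0,0,2,0,0,0]
Query p: check counters[1]=0 counters[32]=0 -> no

Answer: no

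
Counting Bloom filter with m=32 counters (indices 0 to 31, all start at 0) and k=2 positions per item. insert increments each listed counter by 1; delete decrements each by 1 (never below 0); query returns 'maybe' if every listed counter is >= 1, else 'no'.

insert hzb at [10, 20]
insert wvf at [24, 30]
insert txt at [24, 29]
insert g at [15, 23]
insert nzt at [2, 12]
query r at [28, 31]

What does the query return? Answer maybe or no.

Answer: no

Derivation:
Step 1: insert hzb at [10, 20] -> counters=[0,0,0,0,0,0,0,0,0,0,1,0,0,0,0,0,0,0,0,0,1,0,0,0,0,0,0,0,0,0,0,0]
Step 2: insert wvf at [24, 30] -> counters=[0,0,0,0,0,0,0,0,0,0,1,0,0,0,0,0,0,0,0,0,1,0,0,0,1,0,0,0,0,0,1,0]
Step 3: insert txt at [24, 29] -> counters=[0,0,0,0,0,0,0,0,0,0,1,0,0,0,0,0,0,0,0,0,1,0,0,0,2,0,0,0,0,1,1,0]
Step 4: insert g at [15, 23] -> counters=[0,0,0,0,0,0,0,0,0,0,1,0,0,0,0,1,0,0,0,0,1,0,0,1,2,0,0,0,0,1,1,0]
Step 5: insert nzt at [2, 12] -> counters=[0,0,1,0,0,0,0,0,0,0,1,0,1,0,0,1,0,0,0,0,1,0,0,1,2,0,0,0,0,1,1,0]
Query r: check counters[28]=0 counters[31]=0 -> no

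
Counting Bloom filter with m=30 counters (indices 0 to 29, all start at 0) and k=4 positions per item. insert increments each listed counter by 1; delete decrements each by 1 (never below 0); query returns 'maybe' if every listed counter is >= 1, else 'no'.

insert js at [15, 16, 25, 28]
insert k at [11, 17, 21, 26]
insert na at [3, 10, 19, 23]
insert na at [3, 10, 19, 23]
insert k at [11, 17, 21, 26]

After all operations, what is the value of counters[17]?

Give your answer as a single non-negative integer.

Step 1: insert js at [15, 16, 25, 28] -> counters=[0,0,0,0,0,0,0,0,0,0,0,0,0,0,0,1,1,0,0,0,0,0,0,0,0,1,0,0,1,0]
Step 2: insert k at [11, 17, 21, 26] -> counters=[0,0,0,0,0,0,0,0,0,0,0,1,0,0,0,1,1,1,0,0,0,1,0,0,0,1,1,0,1,0]
Step 3: insert na at [3, 10, 19, 23] -> counters=[0,0,0,1,0,0,0,0,0,0,1,1,0,0,0,1,1,1,0,1,0,1,0,1,0,1,1,0,1,0]
Step 4: insert na at [3, 10, 19, 23] -> counters=[0,0,0,2,0,0,0,0,0,0,2,1,0,0,0,1,1,1,0,2,0,1,0,2,0,1,1,0,1,0]
Step 5: insert k at [11, 17, 21, 26] -> counters=[0,0,0,2,0,0,0,0,0,0,2,2,0,0,0,1,1,2,0,2,0,2,0,2,0,1,2,0,1,0]
Final counters=[0,0,0,2,0,0,0,0,0,0,2,2,0,0,0,1,1,2,0,2,0,2,0,2,0,1,2,0,1,0] -> counters[17]=2

Answer: 2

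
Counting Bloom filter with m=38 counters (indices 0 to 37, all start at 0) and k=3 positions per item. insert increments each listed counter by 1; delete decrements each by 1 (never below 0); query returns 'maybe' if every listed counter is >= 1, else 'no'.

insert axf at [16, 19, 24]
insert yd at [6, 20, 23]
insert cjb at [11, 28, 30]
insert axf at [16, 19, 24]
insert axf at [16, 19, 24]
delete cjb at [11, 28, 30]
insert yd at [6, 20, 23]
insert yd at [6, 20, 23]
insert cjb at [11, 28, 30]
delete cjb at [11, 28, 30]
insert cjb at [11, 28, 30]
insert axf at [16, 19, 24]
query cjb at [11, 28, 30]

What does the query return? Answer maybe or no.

Step 1: insert axf at [16, 19, 24] -> counters=[0,0,0,0,0,0,0,0,0,0,0,0,0,0,0,0,1,0,0,1,0,0,0,0,1,0,0,0,0,0,0,0,0,0,0,0,0,0]
Step 2: insert yd at [6, 20, 23] -> counters=[0,0,0,0,0,0,1,0,0,0,0,0,0,0,0,0,1,0,0,1,1,0,0,1,1,0,0,0,0,0,0,0,0,0,0,0,0,0]
Step 3: insert cjb at [11, 28, 30] -> counters=[0,0,0,0,0,0,1,0,0,0,0,1,0,0,0,0,1,0,0,1,1,0,0,1,1,0,0,0,1,0,1,0,0,0,0,0,0,0]
Step 4: insert axf at [16, 19, 24] -> counters=[0,0,0,0,0,0,1,0,0,0,0,1,0,0,0,0,2,0,0,2,1,0,0,1,2,0,0,0,1,0,1,0,0,0,0,0,0,0]
Step 5: insert axf at [16, 19, 24] -> counters=[0,0,0,0,0,0,1,0,0,0,0,1,0,0,0,0,3,0,0,3,1,0,0,1,3,0,0,0,1,0,1,0,0,0,0,0,0,0]
Step 6: delete cjb at [11, 28, 30] -> counters=[0,0,0,0,0,0,1,0,0,0,0,0,0,0,0,0,3,0,0,3,1,0,0,1,3,0,0,0,0,0,0,0,0,0,0,0,0,0]
Step 7: insert yd at [6, 20, 23] -> counters=[0,0,0,0,0,0,2,0,0,0,0,0,0,0,0,0,3,0,0,3,2,0,0,2,3,0,0,0,0,0,0,0,0,0,0,0,0,0]
Step 8: insert yd at [6, 20, 23] -> counters=[0,0,0,0,0,0,3,0,0,0,0,0,0,0,0,0,3,0,0,3,3,0,0,3,3,0,0,0,0,0,0,0,0,0,0,0,0,0]
Step 9: insert cjb at [11, 28, 30] -> counters=[0,0,0,0,0,0,3,0,0,0,0,1,0,0,0,0,3,0,0,3,3,0,0,3,3,0,0,0,1,0,1,0,0,0,0,0,0,0]
Step 10: delete cjb at [11, 28, 30] -> counters=[0,0,0,0,0,0,3,0,0,0,0,0,0,0,0,0,3,0,0,3,3,0,0,3,3,0,0,0,0,0,0,0,0,0,0,0,0,0]
Step 11: insert cjb at [11, 28, 30] -> counters=[0,0,0,0,0,0,3,0,0,0,0,1,0,0,0,0,3,0,0,3,3,0,0,3,3,0,0,0,1,0,1,0,0,0,0,0,0,0]
Step 12: insert axf at [16, 19, 24] -> counters=[0,0,0,0,0,0,3,0,0,0,0,1,0,0,0,0,4,0,0,4,3,0,0,3,4,0,0,0,1,0,1,0,0,0,0,0,0,0]
Query cjb: check counters[11]=1 counters[28]=1 counters[30]=1 -> maybe

Answer: maybe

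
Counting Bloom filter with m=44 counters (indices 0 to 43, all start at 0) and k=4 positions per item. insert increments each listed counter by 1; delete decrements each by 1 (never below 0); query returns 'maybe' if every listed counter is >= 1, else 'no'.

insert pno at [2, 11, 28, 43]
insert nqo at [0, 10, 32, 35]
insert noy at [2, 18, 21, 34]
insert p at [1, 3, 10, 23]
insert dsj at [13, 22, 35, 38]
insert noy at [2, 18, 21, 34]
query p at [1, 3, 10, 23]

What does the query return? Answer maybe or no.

Answer: maybe

Derivation:
Step 1: insert pno at [2, 11, 28, 43] -> counters=[0,0,1,0,0,0,0,0,0,0,0,1,0,0,0,0,0,0,0,0,0,0,0,0,0,0,0,0,1,0,0,0,0,0,0,0,0,0,0,0,0,0,0,1]
Step 2: insert nqo at [0, 10, 32, 35] -> counters=[1,0,1,0,0,0,0,0,0,0,1,1,0,0,0,0,0,0,0,0,0,0,0,0,0,0,0,0,1,0,0,0,1,0,0,1,0,0,0,0,0,0,0,1]
Step 3: insert noy at [2, 18, 21, 34] -> counters=[1,0,2,0,0,0,0,0,0,0,1,1,0,0,0,0,0,0,1,0,0,1,0,0,0,0,0,0,1,0,0,0,1,0,1,1,0,0,0,0,0,0,0,1]
Step 4: insert p at [1, 3, 10, 23] -> counters=[1,1,2,1,0,0,0,0,0,0,2,1,0,0,0,0,0,0,1,0,0,1,0,1,0,0,0,0,1,0,0,0,1,0,1,1,0,0,0,0,0,0,0,1]
Step 5: insert dsj at [13, 22, 35, 38] -> counters=[1,1,2,1,0,0,0,0,0,0,2,1,0,1,0,0,0,0,1,0,0,1,1,1,0,0,0,0,1,0,0,0,1,0,1,2,0,0,1,0,0,0,0,1]
Step 6: insert noy at [2, 18, 21, 34] -> counters=[1,1,3,1,0,0,0,0,0,0,2,1,0,1,0,0,0,0,2,0,0,2,1,1,0,0,0,0,1,0,0,0,1,0,2,2,0,0,1,0,0,0,0,1]
Query p: check counters[1]=1 counters[3]=1 counters[10]=2 counters[23]=1 -> maybe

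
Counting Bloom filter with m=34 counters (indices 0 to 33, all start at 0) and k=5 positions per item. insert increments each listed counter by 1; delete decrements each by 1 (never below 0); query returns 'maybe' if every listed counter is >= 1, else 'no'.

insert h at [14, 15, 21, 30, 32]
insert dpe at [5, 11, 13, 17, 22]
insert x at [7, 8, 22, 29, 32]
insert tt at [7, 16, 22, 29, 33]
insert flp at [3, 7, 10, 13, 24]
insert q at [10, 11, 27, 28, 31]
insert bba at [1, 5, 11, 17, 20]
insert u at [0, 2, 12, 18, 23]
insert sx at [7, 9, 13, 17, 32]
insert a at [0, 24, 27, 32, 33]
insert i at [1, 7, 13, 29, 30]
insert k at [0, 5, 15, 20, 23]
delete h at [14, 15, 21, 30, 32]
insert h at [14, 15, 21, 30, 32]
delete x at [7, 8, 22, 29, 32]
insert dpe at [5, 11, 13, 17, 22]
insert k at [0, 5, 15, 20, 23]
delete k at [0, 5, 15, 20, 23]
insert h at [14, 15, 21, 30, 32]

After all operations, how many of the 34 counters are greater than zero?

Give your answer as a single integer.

Answer: 28

Derivation:
Step 1: insert h at [14, 15, 21, 30, 32] -> counters=[0,0,0,0,0,0,0,0,0,0,0,0,0,0,1,1,0,0,0,0,0,1,0,0,0,0,0,0,0,0,1,0,1,0]
Step 2: insert dpe at [5, 11, 13, 17, 22] -> counters=[0,0,0,0,0,1,0,0,0,0,0,1,0,1,1,1,0,1,0,0,0,1,1,0,0,0,0,0,0,0,1,0,1,0]
Step 3: insert x at [7, 8, 22, 29, 32] -> counters=[0,0,0,0,0,1,0,1,1,0,0,1,0,1,1,1,0,1,0,0,0,1,2,0,0,0,0,0,0,1,1,0,2,0]
Step 4: insert tt at [7, 16, 22, 29, 33] -> counters=[0,0,0,0,0,1,0,2,1,0,0,1,0,1,1,1,1,1,0,0,0,1,3,0,0,0,0,0,0,2,1,0,2,1]
Step 5: insert flp at [3, 7, 10, 13, 24] -> counters=[0,0,0,1,0,1,0,3,1,0,1,1,0,2,1,1,1,1,0,0,0,1,3,0,1,0,0,0,0,2,1,0,2,1]
Step 6: insert q at [10, 11, 27, 28, 31] -> counters=[0,0,0,1,0,1,0,3,1,0,2,2,0,2,1,1,1,1,0,0,0,1,3,0,1,0,0,1,1,2,1,1,2,1]
Step 7: insert bba at [1, 5, 11, 17, 20] -> counters=[0,1,0,1,0,2,0,3,1,0,2,3,0,2,1,1,1,2,0,0,1,1,3,0,1,0,0,1,1,2,1,1,2,1]
Step 8: insert u at [0, 2, 12, 18, 23] -> counters=[1,1,1,1,0,2,0,3,1,0,2,3,1,2,1,1,1,2,1,0,1,1,3,1,1,0,0,1,1,2,1,1,2,1]
Step 9: insert sx at [7, 9, 13, 17, 32] -> counters=[1,1,1,1,0,2,0,4,1,1,2,3,1,3,1,1,1,3,1,0,1,1,3,1,1,0,0,1,1,2,1,1,3,1]
Step 10: insert a at [0, 24, 27, 32, 33] -> counters=[2,1,1,1,0,2,0,4,1,1,2,3,1,3,1,1,1,3,1,0,1,1,3,1,2,0,0,2,1,2,1,1,4,2]
Step 11: insert i at [1, 7, 13, 29, 30] -> counters=[2,2,1,1,0,2,0,5,1,1,2,3,1,4,1,1,1,3,1,0,1,1,3,1,2,0,0,2,1,3,2,1,4,2]
Step 12: insert k at [0, 5, 15, 20, 23] -> counters=[3,2,1,1,0,3,0,5,1,1,2,3,1,4,1,2,1,3,1,0,2,1,3,2,2,0,0,2,1,3,2,1,4,2]
Step 13: delete h at [14, 15, 21, 30, 32] -> counters=[3,2,1,1,0,3,0,5,1,1,2,3,1,4,0,1,1,3,1,0,2,0,3,2,2,0,0,2,1,3,1,1,3,2]
Step 14: insert h at [14, 15, 21, 30, 32] -> counters=[3,2,1,1,0,3,0,5,1,1,2,3,1,4,1,2,1,3,1,0,2,1,3,2,2,0,0,2,1,3,2,1,4,2]
Step 15: delete x at [7, 8, 22, 29, 32] -> counters=[3,2,1,1,0,3,0,4,0,1,2,3,1,4,1,2,1,3,1,0,2,1,2,2,2,0,0,2,1,2,2,1,3,2]
Step 16: insert dpe at [5, 11, 13, 17, 22] -> counters=[3,2,1,1,0,4,0,4,0,1,2,4,1,5,1,2,1,4,1,0,2,1,3,2,2,0,0,2,1,2,2,1,3,2]
Step 17: insert k at [0, 5, 15, 20, 23] -> counters=[4,2,1,1,0,5,0,4,0,1,2,4,1,5,1,3,1,4,1,0,3,1,3,3,2,0,0,2,1,2,2,1,3,2]
Step 18: delete k at [0, 5, 15, 20, 23] -> counters=[3,2,1,1,0,4,0,4,0,1,2,4,1,5,1,2,1,4,1,0,2,1,3,2,2,0,0,2,1,2,2,1,3,2]
Step 19: insert h at [14, 15, 21, 30, 32] -> counters=[3,2,1,1,0,4,0,4,0,1,2,4,1,5,2,3,1,4,1,0,2,2,3,2,2,0,0,2,1,2,3,1,4,2]
Final counters=[3,2,1,1,0,4,0,4,0,1,2,4,1,5,2,3,1,4,1,0,2,2,3,2,2,0,0,2,1,2,3,1,4,2] -> 28 nonzero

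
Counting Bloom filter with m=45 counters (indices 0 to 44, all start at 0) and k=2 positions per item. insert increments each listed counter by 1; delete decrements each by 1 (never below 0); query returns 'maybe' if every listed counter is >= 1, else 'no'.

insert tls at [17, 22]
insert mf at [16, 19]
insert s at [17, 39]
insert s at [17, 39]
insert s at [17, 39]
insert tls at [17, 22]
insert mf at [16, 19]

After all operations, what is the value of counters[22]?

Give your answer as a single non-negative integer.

Answer: 2

Derivation:
Step 1: insert tls at [17, 22] -> counters=[0,0,0,0,0,0,0,0,0,0,0,0,0,0,0,0,0,1,0,0,0,0,1,0,0,0,0,0,0,0,0,0,0,0,0,0,0,0,0,0,0,0,0,0,0]
Step 2: insert mf at [16, 19] -> counters=[0,0,0,0,0,0,0,0,0,0,0,0,0,0,0,0,1,1,0,1,0,0,1,0,0,0,0,0,0,0,0,0,0,0,0,0,0,0,0,0,0,0,0,0,0]
Step 3: insert s at [17, 39] -> counters=[0,0,0,0,0,0,0,0,0,0,0,0,0,0,0,0,1,2,0,1,0,0,1,0,0,0,0,0,0,0,0,0,0,0,0,0,0,0,0,1,0,0,0,0,0]
Step 4: insert s at [17, 39] -> counters=[0,0,0,0,0,0,0,0,0,0,0,0,0,0,0,0,1,3,0,1,0,0,1,0,0,0,0,0,0,0,0,0,0,0,0,0,0,0,0,2,0,0,0,0,0]
Step 5: insert s at [17, 39] -> counters=[0,0,0,0,0,0,0,0,0,0,0,0,0,0,0,0,1,4,0,1,0,0,1,0,0,0,0,0,0,0,0,0,0,0,0,0,0,0,0,3,0,0,0,0,0]
Step 6: insert tls at [17, 22] -> counters=[0,0,0,0,0,0,0,0,0,0,0,0,0,0,0,0,1,5,0,1,0,0,2,0,0,0,0,0,0,0,0,0,0,0,0,0,0,0,0,3,0,0,0,0,0]
Step 7: insert mf at [16, 19] -> counters=[0,0,0,0,0,0,0,0,0,0,0,0,0,0,0,0,2,5,0,2,0,0,2,0,0,0,0,0,0,0,0,0,0,0,0,0,0,0,0,3,0,0,0,0,0]
Final counters=[0,0,0,0,0,0,0,0,0,0,0,0,0,0,0,0,2,5,0,2,0,0,2,0,0,0,0,0,0,0,0,0,0,0,0,0,0,0,0,3,0,0,0,0,0] -> counters[22]=2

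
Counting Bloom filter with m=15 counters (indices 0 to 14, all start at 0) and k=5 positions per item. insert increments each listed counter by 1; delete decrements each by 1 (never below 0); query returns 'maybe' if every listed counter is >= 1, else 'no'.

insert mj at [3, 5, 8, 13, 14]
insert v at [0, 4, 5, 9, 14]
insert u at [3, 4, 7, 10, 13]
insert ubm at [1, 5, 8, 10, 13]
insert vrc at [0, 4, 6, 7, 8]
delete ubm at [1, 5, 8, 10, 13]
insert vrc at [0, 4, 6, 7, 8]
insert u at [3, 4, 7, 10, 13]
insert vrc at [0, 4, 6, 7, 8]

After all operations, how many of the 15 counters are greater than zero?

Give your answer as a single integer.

Step 1: insert mj at [3, 5, 8, 13, 14] -> counters=[0,0,0,1,0,1,0,0,1,0,0,0,0,1,1]
Step 2: insert v at [0, 4, 5, 9, 14] -> counters=[1,0,0,1,1,2,0,0,1,1,0,0,0,1,2]
Step 3: insert u at [3, 4, 7, 10, 13] -> counters=[1,0,0,2,2,2,0,1,1,1,1,0,0,2,2]
Step 4: insert ubm at [1, 5, 8, 10, 13] -> counters=[1,1,0,2,2,3,0,1,2,1,2,0,0,3,2]
Step 5: insert vrc at [0, 4, 6, 7, 8] -> counters=[2,1,0,2,3,3,1,2,3,1,2,0,0,3,2]
Step 6: delete ubm at [1, 5, 8, 10, 13] -> counters=[2,0,0,2,3,2,1,2,2,1,1,0,0,2,2]
Step 7: insert vrc at [0, 4, 6, 7, 8] -> counters=[3,0,0,2,4,2,2,3,3,1,1,0,0,2,2]
Step 8: insert u at [3, 4, 7, 10, 13] -> counters=[3,0,0,3,5,2,2,4,3,1,2,0,0,3,2]
Step 9: insert vrc at [0, 4, 6, 7, 8] -> counters=[4,0,0,3,6,2,3,5,4,1,2,0,0,3,2]
Final counters=[4,0,0,3,6,2,3,5,4,1,2,0,0,3,2] -> 11 nonzero

Answer: 11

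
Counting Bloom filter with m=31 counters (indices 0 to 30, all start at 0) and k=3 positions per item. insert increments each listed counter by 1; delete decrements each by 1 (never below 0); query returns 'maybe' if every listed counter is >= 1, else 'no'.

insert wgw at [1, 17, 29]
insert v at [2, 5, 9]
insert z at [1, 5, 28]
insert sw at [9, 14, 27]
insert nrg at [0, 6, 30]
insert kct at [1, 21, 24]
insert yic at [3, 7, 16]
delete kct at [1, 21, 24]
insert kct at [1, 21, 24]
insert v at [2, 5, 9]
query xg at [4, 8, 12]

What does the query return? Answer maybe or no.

Step 1: insert wgw at [1, 17, 29] -> counters=[0,1,0,0,0,0,0,0,0,0,0,0,0,0,0,0,0,1,0,0,0,0,0,0,0,0,0,0,0,1,0]
Step 2: insert v at [2, 5, 9] -> counters=[0,1,1,0,0,1,0,0,0,1,0,0,0,0,0,0,0,1,0,0,0,0,0,0,0,0,0,0,0,1,0]
Step 3: insert z at [1, 5, 28] -> counters=[0,2,1,0,0,2,0,0,0,1,0,0,0,0,0,0,0,1,0,0,0,0,0,0,0,0,0,0,1,1,0]
Step 4: insert sw at [9, 14, 27] -> counters=[0,2,1,0,0,2,0,0,0,2,0,0,0,0,1,0,0,1,0,0,0,0,0,0,0,0,0,1,1,1,0]
Step 5: insert nrg at [0, 6, 30] -> counters=[1,2,1,0,0,2,1,0,0,2,0,0,0,0,1,0,0,1,0,0,0,0,0,0,0,0,0,1,1,1,1]
Step 6: insert kct at [1, 21, 24] -> counters=[1,3,1,0,0,2,1,0,0,2,0,0,0,0,1,0,0,1,0,0,0,1,0,0,1,0,0,1,1,1,1]
Step 7: insert yic at [3, 7, 16] -> counters=[1,3,1,1,0,2,1,1,0,2,0,0,0,0,1,0,1,1,0,0,0,1,0,0,1,0,0,1,1,1,1]
Step 8: delete kct at [1, 21, 24] -> counters=[1,2,1,1,0,2,1,1,0,2,0,0,0,0,1,0,1,1,0,0,0,0,0,0,0,0,0,1,1,1,1]
Step 9: insert kct at [1, 21, 24] -> counters=[1,3,1,1,0,2,1,1,0,2,0,0,0,0,1,0,1,1,0,0,0,1,0,0,1,0,0,1,1,1,1]
Step 10: insert v at [2, 5, 9] -> counters=[1,3,2,1,0,3,1,1,0,3,0,0,0,0,1,0,1,1,0,0,0,1,0,0,1,0,0,1,1,1,1]
Query xg: check counters[4]=0 counters[8]=0 counters[12]=0 -> no

Answer: no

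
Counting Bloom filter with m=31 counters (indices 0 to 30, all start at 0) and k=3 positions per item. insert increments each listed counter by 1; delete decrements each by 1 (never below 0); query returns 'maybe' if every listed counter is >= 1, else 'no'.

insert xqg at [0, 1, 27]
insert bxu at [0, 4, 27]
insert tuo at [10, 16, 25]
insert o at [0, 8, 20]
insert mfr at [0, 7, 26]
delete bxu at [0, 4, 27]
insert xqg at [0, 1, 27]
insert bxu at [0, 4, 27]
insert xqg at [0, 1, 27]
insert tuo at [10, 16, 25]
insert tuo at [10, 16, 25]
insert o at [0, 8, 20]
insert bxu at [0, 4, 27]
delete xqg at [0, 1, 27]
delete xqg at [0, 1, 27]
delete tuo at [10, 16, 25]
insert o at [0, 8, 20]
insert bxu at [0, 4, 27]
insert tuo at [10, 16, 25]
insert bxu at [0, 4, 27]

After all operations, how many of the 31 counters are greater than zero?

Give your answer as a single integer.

Answer: 11

Derivation:
Step 1: insert xqg at [0, 1, 27] -> counters=[1,1,0,0,0,0,0,0,0,0,0,0,0,0,0,0,0,0,0,0,0,0,0,0,0,0,0,1,0,0,0]
Step 2: insert bxu at [0, 4, 27] -> counters=[2,1,0,0,1,0,0,0,0,0,0,0,0,0,0,0,0,0,0,0,0,0,0,0,0,0,0,2,0,0,0]
Step 3: insert tuo at [10, 16, 25] -> counters=[2,1,0,0,1,0,0,0,0,0,1,0,0,0,0,0,1,0,0,0,0,0,0,0,0,1,0,2,0,0,0]
Step 4: insert o at [0, 8, 20] -> counters=[3,1,0,0,1,0,0,0,1,0,1,0,0,0,0,0,1,0,0,0,1,0,0,0,0,1,0,2,0,0,0]
Step 5: insert mfr at [0, 7, 26] -> counters=[4,1,0,0,1,0,0,1,1,0,1,0,0,0,0,0,1,0,0,0,1,0,0,0,0,1,1,2,0,0,0]
Step 6: delete bxu at [0, 4, 27] -> counters=[3,1,0,0,0,0,0,1,1,0,1,0,0,0,0,0,1,0,0,0,1,0,0,0,0,1,1,1,0,0,0]
Step 7: insert xqg at [0, 1, 27] -> counters=[4,2,0,0,0,0,0,1,1,0,1,0,0,0,0,0,1,0,0,0,1,0,0,0,0,1,1,2,0,0,0]
Step 8: insert bxu at [0, 4, 27] -> counters=[5,2,0,0,1,0,0,1,1,0,1,0,0,0,0,0,1,0,0,0,1,0,0,0,0,1,1,3,0,0,0]
Step 9: insert xqg at [0, 1, 27] -> counters=[6,3,0,0,1,0,0,1,1,0,1,0,0,0,0,0,1,0,0,0,1,0,0,0,0,1,1,4,0,0,0]
Step 10: insert tuo at [10, 16, 25] -> counters=[6,3,0,0,1,0,0,1,1,0,2,0,0,0,0,0,2,0,0,0,1,0,0,0,0,2,1,4,0,0,0]
Step 11: insert tuo at [10, 16, 25] -> counters=[6,3,0,0,1,0,0,1,1,0,3,0,0,0,0,0,3,0,0,0,1,0,0,0,0,3,1,4,0,0,0]
Step 12: insert o at [0, 8, 20] -> counters=[7,3,0,0,1,0,0,1,2,0,3,0,0,0,0,0,3,0,0,0,2,0,0,0,0,3,1,4,0,0,0]
Step 13: insert bxu at [0, 4, 27] -> counters=[8,3,0,0,2,0,0,1,2,0,3,0,0,0,0,0,3,0,0,0,2,0,0,0,0,3,1,5,0,0,0]
Step 14: delete xqg at [0, 1, 27] -> counters=[7,2,0,0,2,0,0,1,2,0,3,0,0,0,0,0,3,0,0,0,2,0,0,0,0,3,1,4,0,0,0]
Step 15: delete xqg at [0, 1, 27] -> counters=[6,1,0,0,2,0,0,1,2,0,3,0,0,0,0,0,3,0,0,0,2,0,0,0,0,3,1,3,0,0,0]
Step 16: delete tuo at [10, 16, 25] -> counters=[6,1,0,0,2,0,0,1,2,0,2,0,0,0,0,0,2,0,0,0,2,0,0,0,0,2,1,3,0,0,0]
Step 17: insert o at [0, 8, 20] -> counters=[7,1,0,0,2,0,0,1,3,0,2,0,0,0,0,0,2,0,0,0,3,0,0,0,0,2,1,3,0,0,0]
Step 18: insert bxu at [0, 4, 27] -> counters=[8,1,0,0,3,0,0,1,3,0,2,0,0,0,0,0,2,0,0,0,3,0,0,0,0,2,1,4,0,0,0]
Step 19: insert tuo at [10, 16, 25] -> counters=[8,1,0,0,3,0,0,1,3,0,3,0,0,0,0,0,3,0,0,0,3,0,0,0,0,3,1,4,0,0,0]
Step 20: insert bxu at [0, 4, 27] -> counters=[9,1,0,0,4,0,0,1,3,0,3,0,0,0,0,0,3,0,0,0,3,0,0,0,0,3,1,5,0,0,0]
Final counters=[9,1,0,0,4,0,0,1,3,0,3,0,0,0,0,0,3,0,0,0,3,0,0,0,0,3,1,5,0,0,0] -> 11 nonzero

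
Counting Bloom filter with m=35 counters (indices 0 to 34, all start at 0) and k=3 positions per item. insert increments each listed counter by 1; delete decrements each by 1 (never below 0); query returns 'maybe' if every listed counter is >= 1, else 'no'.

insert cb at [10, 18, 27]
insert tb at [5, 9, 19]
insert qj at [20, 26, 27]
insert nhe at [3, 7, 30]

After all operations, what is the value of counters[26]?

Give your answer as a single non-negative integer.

Answer: 1

Derivation:
Step 1: insert cb at [10, 18, 27] -> counters=[0,0,0,0,0,0,0,0,0,0,1,0,0,0,0,0,0,0,1,0,0,0,0,0,0,0,0,1,0,0,0,0,0,0,0]
Step 2: insert tb at [5, 9, 19] -> counters=[0,0,0,0,0,1,0,0,0,1,1,0,0,0,0,0,0,0,1,1,0,0,0,0,0,0,0,1,0,0,0,0,0,0,0]
Step 3: insert qj at [20, 26, 27] -> counters=[0,0,0,0,0,1,0,0,0,1,1,0,0,0,0,0,0,0,1,1,1,0,0,0,0,0,1,2,0,0,0,0,0,0,0]
Step 4: insert nhe at [3, 7, 30] -> counters=[0,0,0,1,0,1,0,1,0,1,1,0,0,0,0,0,0,0,1,1,1,0,0,0,0,0,1,2,0,0,1,0,0,0,0]
Final counters=[0,0,0,1,0,1,0,1,0,1,1,0,0,0,0,0,0,0,1,1,1,0,0,0,0,0,1,2,0,0,1,0,0,0,0] -> counters[26]=1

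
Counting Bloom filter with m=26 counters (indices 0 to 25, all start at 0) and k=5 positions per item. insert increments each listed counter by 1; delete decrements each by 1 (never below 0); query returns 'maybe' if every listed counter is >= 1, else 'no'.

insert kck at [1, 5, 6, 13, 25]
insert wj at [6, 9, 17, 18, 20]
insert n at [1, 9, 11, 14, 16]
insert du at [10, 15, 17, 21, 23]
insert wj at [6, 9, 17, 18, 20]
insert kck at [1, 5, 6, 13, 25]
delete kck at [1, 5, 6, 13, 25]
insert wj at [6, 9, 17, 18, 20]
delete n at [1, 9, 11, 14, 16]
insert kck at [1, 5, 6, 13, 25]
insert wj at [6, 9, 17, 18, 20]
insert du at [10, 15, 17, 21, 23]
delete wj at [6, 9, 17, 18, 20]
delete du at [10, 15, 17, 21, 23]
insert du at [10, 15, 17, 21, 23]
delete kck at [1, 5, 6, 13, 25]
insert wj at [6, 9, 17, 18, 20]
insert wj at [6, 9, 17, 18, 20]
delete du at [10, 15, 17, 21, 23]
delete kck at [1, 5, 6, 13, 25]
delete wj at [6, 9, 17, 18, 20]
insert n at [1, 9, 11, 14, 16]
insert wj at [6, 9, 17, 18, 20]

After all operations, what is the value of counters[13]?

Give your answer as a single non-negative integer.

Answer: 0

Derivation:
Step 1: insert kck at [1, 5, 6, 13, 25] -> counters=[0,1,0,0,0,1,1,0,0,0,0,0,0,1,0,0,0,0,0,0,0,0,0,0,0,1]
Step 2: insert wj at [6, 9, 17, 18, 20] -> counters=[0,1,0,0,0,1,2,0,0,1,0,0,0,1,0,0,0,1,1,0,1,0,0,0,0,1]
Step 3: insert n at [1, 9, 11, 14, 16] -> counters=[0,2,0,0,0,1,2,0,0,2,0,1,0,1,1,0,1,1,1,0,1,0,0,0,0,1]
Step 4: insert du at [10, 15, 17, 21, 23] -> counters=[0,2,0,0,0,1,2,0,0,2,1,1,0,1,1,1,1,2,1,0,1,1,0,1,0,1]
Step 5: insert wj at [6, 9, 17, 18, 20] -> counters=[0,2,0,0,0,1,3,0,0,3,1,1,0,1,1,1,1,3,2,0,2,1,0,1,0,1]
Step 6: insert kck at [1, 5, 6, 13, 25] -> counters=[0,3,0,0,0,2,4,0,0,3,1,1,0,2,1,1,1,3,2,0,2,1,0,1,0,2]
Step 7: delete kck at [1, 5, 6, 13, 25] -> counters=[0,2,0,0,0,1,3,0,0,3,1,1,0,1,1,1,1,3,2,0,2,1,0,1,0,1]
Step 8: insert wj at [6, 9, 17, 18, 20] -> counters=[0,2,0,0,0,1,4,0,0,4,1,1,0,1,1,1,1,4,3,0,3,1,0,1,0,1]
Step 9: delete n at [1, 9, 11, 14, 16] -> counters=[0,1,0,0,0,1,4,0,0,3,1,0,0,1,0,1,0,4,3,0,3,1,0,1,0,1]
Step 10: insert kck at [1, 5, 6, 13, 25] -> counters=[0,2,0,0,0,2,5,0,0,3,1,0,0,2,0,1,0,4,3,0,3,1,0,1,0,2]
Step 11: insert wj at [6, 9, 17, 18, 20] -> counters=[0,2,0,0,0,2,6,0,0,4,1,0,0,2,0,1,0,5,4,0,4,1,0,1,0,2]
Step 12: insert du at [10, 15, 17, 21, 23] -> counters=[0,2,0,0,0,2,6,0,0,4,2,0,0,2,0,2,0,6,4,0,4,2,0,2,0,2]
Step 13: delete wj at [6, 9, 17, 18, 20] -> counters=[0,2,0,0,0,2,5,0,0,3,2,0,0,2,0,2,0,5,3,0,3,2,0,2,0,2]
Step 14: delete du at [10, 15, 17, 21, 23] -> counters=[0,2,0,0,0,2,5,0,0,3,1,0,0,2,0,1,0,4,3,0,3,1,0,1,0,2]
Step 15: insert du at [10, 15, 17, 21, 23] -> counters=[0,2,0,0,0,2,5,0,0,3,2,0,0,2,0,2,0,5,3,0,3,2,0,2,0,2]
Step 16: delete kck at [1, 5, 6, 13, 25] -> counters=[0,1,0,0,0,1,4,0,0,3,2,0,0,1,0,2,0,5,3,0,3,2,0,2,0,1]
Step 17: insert wj at [6, 9, 17, 18, 20] -> counters=[0,1,0,0,0,1,5,0,0,4,2,0,0,1,0,2,0,6,4,0,4,2,0,2,0,1]
Step 18: insert wj at [6, 9, 17, 18, 20] -> counters=[0,1,0,0,0,1,6,0,0,5,2,0,0,1,0,2,0,7,5,0,5,2,0,2,0,1]
Step 19: delete du at [10, 15, 17, 21, 23] -> counters=[0,1,0,0,0,1,6,0,0,5,1,0,0,1,0,1,0,6,5,0,5,1,0,1,0,1]
Step 20: delete kck at [1, 5, 6, 13, 25] -> counters=[0,0,0,0,0,0,5,0,0,5,1,0,0,0,0,1,0,6,5,0,5,1,0,1,0,0]
Step 21: delete wj at [6, 9, 17, 18, 20] -> counters=[0,0,0,0,0,0,4,0,0,4,1,0,0,0,0,1,0,5,4,0,4,1,0,1,0,0]
Step 22: insert n at [1, 9, 11, 14, 16] -> counters=[0,1,0,0,0,0,4,0,0,5,1,1,0,0,1,1,1,5,4,0,4,1,0,1,0,0]
Step 23: insert wj at [6, 9, 17, 18, 20] -> counters=[0,1,0,0,0,0,5,0,0,6,1,1,0,0,1,1,1,6,5,0,5,1,0,1,0,0]
Final counters=[0,1,0,0,0,0,5,0,0,6,1,1,0,0,1,1,1,6,5,0,5,1,0,1,0,0] -> counters[13]=0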